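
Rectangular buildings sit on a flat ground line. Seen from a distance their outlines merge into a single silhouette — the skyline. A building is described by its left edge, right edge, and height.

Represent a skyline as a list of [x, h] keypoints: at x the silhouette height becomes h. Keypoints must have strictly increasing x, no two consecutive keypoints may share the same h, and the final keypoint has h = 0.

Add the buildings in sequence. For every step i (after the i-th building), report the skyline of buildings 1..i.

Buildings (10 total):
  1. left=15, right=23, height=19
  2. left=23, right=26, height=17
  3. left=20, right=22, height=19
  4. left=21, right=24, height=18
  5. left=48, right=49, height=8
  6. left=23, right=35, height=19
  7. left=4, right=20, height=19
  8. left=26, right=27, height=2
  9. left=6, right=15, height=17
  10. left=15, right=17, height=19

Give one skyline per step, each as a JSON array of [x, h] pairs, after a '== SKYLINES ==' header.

== SKYLINES ==
[[15,19],[23,0]]
[[15,19],[23,17],[26,0]]
[[15,19],[23,17],[26,0]]
[[15,19],[23,18],[24,17],[26,0]]
[[15,19],[23,18],[24,17],[26,0],[48,8],[49,0]]
[[15,19],[35,0],[48,8],[49,0]]
[[4,19],[35,0],[48,8],[49,0]]
[[4,19],[35,0],[48,8],[49,0]]
[[4,19],[35,0],[48,8],[49,0]]
[[4,19],[35,0],[48,8],[49,0]]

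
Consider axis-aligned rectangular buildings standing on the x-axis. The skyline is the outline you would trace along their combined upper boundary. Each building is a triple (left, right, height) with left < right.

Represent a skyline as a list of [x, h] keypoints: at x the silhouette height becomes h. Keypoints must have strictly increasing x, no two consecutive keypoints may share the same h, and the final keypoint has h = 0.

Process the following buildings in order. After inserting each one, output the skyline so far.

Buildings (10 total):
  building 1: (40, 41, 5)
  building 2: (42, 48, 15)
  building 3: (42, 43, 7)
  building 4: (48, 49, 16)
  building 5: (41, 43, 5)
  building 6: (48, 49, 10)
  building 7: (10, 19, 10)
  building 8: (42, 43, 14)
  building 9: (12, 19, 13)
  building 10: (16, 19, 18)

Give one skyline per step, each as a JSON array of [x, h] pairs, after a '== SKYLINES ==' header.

== SKYLINES ==
[[40,5],[41,0]]
[[40,5],[41,0],[42,15],[48,0]]
[[40,5],[41,0],[42,15],[48,0]]
[[40,5],[41,0],[42,15],[48,16],[49,0]]
[[40,5],[42,15],[48,16],[49,0]]
[[40,5],[42,15],[48,16],[49,0]]
[[10,10],[19,0],[40,5],[42,15],[48,16],[49,0]]
[[10,10],[19,0],[40,5],[42,15],[48,16],[49,0]]
[[10,10],[12,13],[19,0],[40,5],[42,15],[48,16],[49,0]]
[[10,10],[12,13],[16,18],[19,0],[40,5],[42,15],[48,16],[49,0]]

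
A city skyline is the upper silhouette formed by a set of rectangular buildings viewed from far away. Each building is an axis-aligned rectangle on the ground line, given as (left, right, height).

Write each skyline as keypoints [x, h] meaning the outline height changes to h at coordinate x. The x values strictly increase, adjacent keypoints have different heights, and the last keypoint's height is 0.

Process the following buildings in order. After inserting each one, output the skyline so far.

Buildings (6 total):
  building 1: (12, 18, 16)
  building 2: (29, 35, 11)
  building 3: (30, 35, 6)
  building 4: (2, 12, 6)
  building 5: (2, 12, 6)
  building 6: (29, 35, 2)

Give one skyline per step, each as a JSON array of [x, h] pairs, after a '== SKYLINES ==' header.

== SKYLINES ==
[[12,16],[18,0]]
[[12,16],[18,0],[29,11],[35,0]]
[[12,16],[18,0],[29,11],[35,0]]
[[2,6],[12,16],[18,0],[29,11],[35,0]]
[[2,6],[12,16],[18,0],[29,11],[35,0]]
[[2,6],[12,16],[18,0],[29,11],[35,0]]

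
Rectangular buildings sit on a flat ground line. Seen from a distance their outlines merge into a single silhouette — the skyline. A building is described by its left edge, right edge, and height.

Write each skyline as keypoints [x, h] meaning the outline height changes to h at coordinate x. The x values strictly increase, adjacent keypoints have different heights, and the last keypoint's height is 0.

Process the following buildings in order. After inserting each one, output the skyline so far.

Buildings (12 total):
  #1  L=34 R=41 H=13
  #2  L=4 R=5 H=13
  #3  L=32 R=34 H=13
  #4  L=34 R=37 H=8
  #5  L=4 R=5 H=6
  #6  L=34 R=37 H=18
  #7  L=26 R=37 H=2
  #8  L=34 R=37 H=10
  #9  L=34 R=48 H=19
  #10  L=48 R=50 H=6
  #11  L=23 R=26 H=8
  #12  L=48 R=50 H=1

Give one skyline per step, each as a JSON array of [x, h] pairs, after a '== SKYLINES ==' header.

== SKYLINES ==
[[34,13],[41,0]]
[[4,13],[5,0],[34,13],[41,0]]
[[4,13],[5,0],[32,13],[41,0]]
[[4,13],[5,0],[32,13],[41,0]]
[[4,13],[5,0],[32,13],[41,0]]
[[4,13],[5,0],[32,13],[34,18],[37,13],[41,0]]
[[4,13],[5,0],[26,2],[32,13],[34,18],[37,13],[41,0]]
[[4,13],[5,0],[26,2],[32,13],[34,18],[37,13],[41,0]]
[[4,13],[5,0],[26,2],[32,13],[34,19],[48,0]]
[[4,13],[5,0],[26,2],[32,13],[34,19],[48,6],[50,0]]
[[4,13],[5,0],[23,8],[26,2],[32,13],[34,19],[48,6],[50,0]]
[[4,13],[5,0],[23,8],[26,2],[32,13],[34,19],[48,6],[50,0]]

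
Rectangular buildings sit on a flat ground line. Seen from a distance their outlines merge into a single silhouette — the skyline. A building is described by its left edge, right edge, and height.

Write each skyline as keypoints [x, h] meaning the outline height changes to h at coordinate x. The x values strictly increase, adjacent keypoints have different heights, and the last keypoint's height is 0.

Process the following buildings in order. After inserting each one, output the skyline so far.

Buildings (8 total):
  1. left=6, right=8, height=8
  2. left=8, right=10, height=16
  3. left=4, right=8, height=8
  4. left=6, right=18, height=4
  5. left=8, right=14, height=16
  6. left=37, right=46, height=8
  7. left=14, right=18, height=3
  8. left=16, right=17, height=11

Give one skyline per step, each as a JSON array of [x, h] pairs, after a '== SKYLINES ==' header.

== SKYLINES ==
[[6,8],[8,0]]
[[6,8],[8,16],[10,0]]
[[4,8],[8,16],[10,0]]
[[4,8],[8,16],[10,4],[18,0]]
[[4,8],[8,16],[14,4],[18,0]]
[[4,8],[8,16],[14,4],[18,0],[37,8],[46,0]]
[[4,8],[8,16],[14,4],[18,0],[37,8],[46,0]]
[[4,8],[8,16],[14,4],[16,11],[17,4],[18,0],[37,8],[46,0]]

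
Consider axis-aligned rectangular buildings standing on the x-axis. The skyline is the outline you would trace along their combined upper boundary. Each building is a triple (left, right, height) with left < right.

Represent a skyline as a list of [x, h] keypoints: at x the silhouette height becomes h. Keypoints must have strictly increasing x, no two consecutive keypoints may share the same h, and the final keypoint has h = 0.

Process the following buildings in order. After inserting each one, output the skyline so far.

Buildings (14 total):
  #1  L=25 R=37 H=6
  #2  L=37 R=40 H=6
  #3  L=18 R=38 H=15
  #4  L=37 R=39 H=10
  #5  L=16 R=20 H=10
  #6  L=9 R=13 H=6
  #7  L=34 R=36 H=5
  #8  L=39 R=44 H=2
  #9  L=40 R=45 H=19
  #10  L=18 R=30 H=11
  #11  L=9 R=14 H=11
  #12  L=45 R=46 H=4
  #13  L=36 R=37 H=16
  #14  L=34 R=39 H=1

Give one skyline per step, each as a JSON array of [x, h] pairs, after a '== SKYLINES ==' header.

== SKYLINES ==
[[25,6],[37,0]]
[[25,6],[40,0]]
[[18,15],[38,6],[40,0]]
[[18,15],[38,10],[39,6],[40,0]]
[[16,10],[18,15],[38,10],[39,6],[40,0]]
[[9,6],[13,0],[16,10],[18,15],[38,10],[39,6],[40,0]]
[[9,6],[13,0],[16,10],[18,15],[38,10],[39,6],[40,0]]
[[9,6],[13,0],[16,10],[18,15],[38,10],[39,6],[40,2],[44,0]]
[[9,6],[13,0],[16,10],[18,15],[38,10],[39,6],[40,19],[45,0]]
[[9,6],[13,0],[16,10],[18,15],[38,10],[39,6],[40,19],[45,0]]
[[9,11],[14,0],[16,10],[18,15],[38,10],[39,6],[40,19],[45,0]]
[[9,11],[14,0],[16,10],[18,15],[38,10],[39,6],[40,19],[45,4],[46,0]]
[[9,11],[14,0],[16,10],[18,15],[36,16],[37,15],[38,10],[39,6],[40,19],[45,4],[46,0]]
[[9,11],[14,0],[16,10],[18,15],[36,16],[37,15],[38,10],[39,6],[40,19],[45,4],[46,0]]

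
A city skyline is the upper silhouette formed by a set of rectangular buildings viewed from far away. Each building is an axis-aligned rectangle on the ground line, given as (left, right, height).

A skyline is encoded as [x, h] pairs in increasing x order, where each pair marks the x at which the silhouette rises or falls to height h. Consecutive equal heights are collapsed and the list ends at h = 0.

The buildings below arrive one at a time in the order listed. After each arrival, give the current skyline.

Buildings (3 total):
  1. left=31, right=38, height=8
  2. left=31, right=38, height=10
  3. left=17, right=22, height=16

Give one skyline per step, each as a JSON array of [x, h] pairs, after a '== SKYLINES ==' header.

== SKYLINES ==
[[31,8],[38,0]]
[[31,10],[38,0]]
[[17,16],[22,0],[31,10],[38,0]]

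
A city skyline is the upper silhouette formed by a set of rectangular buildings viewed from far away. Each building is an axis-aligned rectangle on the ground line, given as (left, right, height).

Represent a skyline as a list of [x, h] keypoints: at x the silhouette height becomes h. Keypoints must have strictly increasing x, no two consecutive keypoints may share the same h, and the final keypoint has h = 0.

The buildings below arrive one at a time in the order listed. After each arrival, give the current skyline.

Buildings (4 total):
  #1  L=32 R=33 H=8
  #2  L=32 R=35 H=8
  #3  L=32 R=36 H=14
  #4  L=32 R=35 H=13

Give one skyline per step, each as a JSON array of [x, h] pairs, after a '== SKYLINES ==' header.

== SKYLINES ==
[[32,8],[33,0]]
[[32,8],[35,0]]
[[32,14],[36,0]]
[[32,14],[36,0]]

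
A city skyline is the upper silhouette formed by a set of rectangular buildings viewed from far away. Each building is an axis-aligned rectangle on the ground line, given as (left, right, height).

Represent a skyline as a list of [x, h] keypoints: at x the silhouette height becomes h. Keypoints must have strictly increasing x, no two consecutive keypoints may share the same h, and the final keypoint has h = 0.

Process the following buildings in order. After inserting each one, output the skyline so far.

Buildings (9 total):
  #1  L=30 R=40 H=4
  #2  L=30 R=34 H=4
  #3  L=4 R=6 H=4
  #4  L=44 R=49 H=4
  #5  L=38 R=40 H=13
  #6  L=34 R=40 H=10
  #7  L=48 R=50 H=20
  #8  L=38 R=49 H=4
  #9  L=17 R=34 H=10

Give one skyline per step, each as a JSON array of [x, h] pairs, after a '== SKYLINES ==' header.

== SKYLINES ==
[[30,4],[40,0]]
[[30,4],[40,0]]
[[4,4],[6,0],[30,4],[40,0]]
[[4,4],[6,0],[30,4],[40,0],[44,4],[49,0]]
[[4,4],[6,0],[30,4],[38,13],[40,0],[44,4],[49,0]]
[[4,4],[6,0],[30,4],[34,10],[38,13],[40,0],[44,4],[49,0]]
[[4,4],[6,0],[30,4],[34,10],[38,13],[40,0],[44,4],[48,20],[50,0]]
[[4,4],[6,0],[30,4],[34,10],[38,13],[40,4],[48,20],[50,0]]
[[4,4],[6,0],[17,10],[38,13],[40,4],[48,20],[50,0]]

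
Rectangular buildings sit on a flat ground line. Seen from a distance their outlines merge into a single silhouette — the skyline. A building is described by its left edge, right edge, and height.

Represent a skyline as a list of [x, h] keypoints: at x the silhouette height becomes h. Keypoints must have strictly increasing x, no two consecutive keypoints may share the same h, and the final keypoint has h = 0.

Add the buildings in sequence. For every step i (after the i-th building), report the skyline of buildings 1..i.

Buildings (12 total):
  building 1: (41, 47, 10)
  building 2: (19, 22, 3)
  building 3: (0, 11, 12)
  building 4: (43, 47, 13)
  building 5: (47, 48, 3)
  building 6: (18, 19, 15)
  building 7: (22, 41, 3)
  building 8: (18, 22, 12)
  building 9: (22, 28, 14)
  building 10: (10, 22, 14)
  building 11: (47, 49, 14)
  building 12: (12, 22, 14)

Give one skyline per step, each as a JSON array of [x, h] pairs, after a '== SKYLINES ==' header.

== SKYLINES ==
[[41,10],[47,0]]
[[19,3],[22,0],[41,10],[47,0]]
[[0,12],[11,0],[19,3],[22,0],[41,10],[47,0]]
[[0,12],[11,0],[19,3],[22,0],[41,10],[43,13],[47,0]]
[[0,12],[11,0],[19,3],[22,0],[41,10],[43,13],[47,3],[48,0]]
[[0,12],[11,0],[18,15],[19,3],[22,0],[41,10],[43,13],[47,3],[48,0]]
[[0,12],[11,0],[18,15],[19,3],[41,10],[43,13],[47,3],[48,0]]
[[0,12],[11,0],[18,15],[19,12],[22,3],[41,10],[43,13],[47,3],[48,0]]
[[0,12],[11,0],[18,15],[19,12],[22,14],[28,3],[41,10],[43,13],[47,3],[48,0]]
[[0,12],[10,14],[18,15],[19,14],[28,3],[41,10],[43,13],[47,3],[48,0]]
[[0,12],[10,14],[18,15],[19,14],[28,3],[41,10],[43,13],[47,14],[49,0]]
[[0,12],[10,14],[18,15],[19,14],[28,3],[41,10],[43,13],[47,14],[49,0]]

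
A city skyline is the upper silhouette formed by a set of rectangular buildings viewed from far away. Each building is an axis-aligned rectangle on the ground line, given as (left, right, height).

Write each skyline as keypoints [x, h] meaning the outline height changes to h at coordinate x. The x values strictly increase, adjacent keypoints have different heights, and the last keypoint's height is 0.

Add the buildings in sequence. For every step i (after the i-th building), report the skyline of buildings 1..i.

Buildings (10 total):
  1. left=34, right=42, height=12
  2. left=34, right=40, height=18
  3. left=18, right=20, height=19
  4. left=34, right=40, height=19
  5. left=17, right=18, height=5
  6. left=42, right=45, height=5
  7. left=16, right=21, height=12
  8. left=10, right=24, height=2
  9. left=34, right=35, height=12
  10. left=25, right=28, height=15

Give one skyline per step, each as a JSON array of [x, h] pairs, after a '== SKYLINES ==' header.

== SKYLINES ==
[[34,12],[42,0]]
[[34,18],[40,12],[42,0]]
[[18,19],[20,0],[34,18],[40,12],[42,0]]
[[18,19],[20,0],[34,19],[40,12],[42,0]]
[[17,5],[18,19],[20,0],[34,19],[40,12],[42,0]]
[[17,5],[18,19],[20,0],[34,19],[40,12],[42,5],[45,0]]
[[16,12],[18,19],[20,12],[21,0],[34,19],[40,12],[42,5],[45,0]]
[[10,2],[16,12],[18,19],[20,12],[21,2],[24,0],[34,19],[40,12],[42,5],[45,0]]
[[10,2],[16,12],[18,19],[20,12],[21,2],[24,0],[34,19],[40,12],[42,5],[45,0]]
[[10,2],[16,12],[18,19],[20,12],[21,2],[24,0],[25,15],[28,0],[34,19],[40,12],[42,5],[45,0]]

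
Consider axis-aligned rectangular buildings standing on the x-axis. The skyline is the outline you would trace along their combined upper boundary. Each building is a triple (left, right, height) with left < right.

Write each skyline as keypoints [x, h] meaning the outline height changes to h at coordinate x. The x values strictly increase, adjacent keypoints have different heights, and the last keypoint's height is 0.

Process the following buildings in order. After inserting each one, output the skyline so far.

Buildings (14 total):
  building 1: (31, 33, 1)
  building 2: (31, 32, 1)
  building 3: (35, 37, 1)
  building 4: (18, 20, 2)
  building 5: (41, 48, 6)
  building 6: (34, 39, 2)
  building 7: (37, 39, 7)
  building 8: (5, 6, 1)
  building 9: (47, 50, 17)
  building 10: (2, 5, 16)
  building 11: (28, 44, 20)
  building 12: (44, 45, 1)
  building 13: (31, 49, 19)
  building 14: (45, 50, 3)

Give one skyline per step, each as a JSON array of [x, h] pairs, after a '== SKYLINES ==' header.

== SKYLINES ==
[[31,1],[33,0]]
[[31,1],[33,0]]
[[31,1],[33,0],[35,1],[37,0]]
[[18,2],[20,0],[31,1],[33,0],[35,1],[37,0]]
[[18,2],[20,0],[31,1],[33,0],[35,1],[37,0],[41,6],[48,0]]
[[18,2],[20,0],[31,1],[33,0],[34,2],[39,0],[41,6],[48,0]]
[[18,2],[20,0],[31,1],[33,0],[34,2],[37,7],[39,0],[41,6],[48,0]]
[[5,1],[6,0],[18,2],[20,0],[31,1],[33,0],[34,2],[37,7],[39,0],[41,6],[48,0]]
[[5,1],[6,0],[18,2],[20,0],[31,1],[33,0],[34,2],[37,7],[39,0],[41,6],[47,17],[50,0]]
[[2,16],[5,1],[6,0],[18,2],[20,0],[31,1],[33,0],[34,2],[37,7],[39,0],[41,6],[47,17],[50,0]]
[[2,16],[5,1],[6,0],[18,2],[20,0],[28,20],[44,6],[47,17],[50,0]]
[[2,16],[5,1],[6,0],[18,2],[20,0],[28,20],[44,6],[47,17],[50,0]]
[[2,16],[5,1],[6,0],[18,2],[20,0],[28,20],[44,19],[49,17],[50,0]]
[[2,16],[5,1],[6,0],[18,2],[20,0],[28,20],[44,19],[49,17],[50,0]]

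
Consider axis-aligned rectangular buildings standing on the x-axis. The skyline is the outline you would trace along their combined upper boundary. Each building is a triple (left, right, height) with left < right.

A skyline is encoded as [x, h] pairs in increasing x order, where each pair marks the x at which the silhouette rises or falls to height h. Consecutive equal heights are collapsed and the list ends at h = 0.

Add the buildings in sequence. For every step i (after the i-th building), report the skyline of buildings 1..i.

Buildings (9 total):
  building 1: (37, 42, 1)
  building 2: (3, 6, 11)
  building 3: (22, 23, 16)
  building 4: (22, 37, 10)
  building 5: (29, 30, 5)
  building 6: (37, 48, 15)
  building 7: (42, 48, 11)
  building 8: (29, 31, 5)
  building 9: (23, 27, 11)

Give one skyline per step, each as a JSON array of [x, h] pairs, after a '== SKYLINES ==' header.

== SKYLINES ==
[[37,1],[42,0]]
[[3,11],[6,0],[37,1],[42,0]]
[[3,11],[6,0],[22,16],[23,0],[37,1],[42,0]]
[[3,11],[6,0],[22,16],[23,10],[37,1],[42,0]]
[[3,11],[6,0],[22,16],[23,10],[37,1],[42,0]]
[[3,11],[6,0],[22,16],[23,10],[37,15],[48,0]]
[[3,11],[6,0],[22,16],[23,10],[37,15],[48,0]]
[[3,11],[6,0],[22,16],[23,10],[37,15],[48,0]]
[[3,11],[6,0],[22,16],[23,11],[27,10],[37,15],[48,0]]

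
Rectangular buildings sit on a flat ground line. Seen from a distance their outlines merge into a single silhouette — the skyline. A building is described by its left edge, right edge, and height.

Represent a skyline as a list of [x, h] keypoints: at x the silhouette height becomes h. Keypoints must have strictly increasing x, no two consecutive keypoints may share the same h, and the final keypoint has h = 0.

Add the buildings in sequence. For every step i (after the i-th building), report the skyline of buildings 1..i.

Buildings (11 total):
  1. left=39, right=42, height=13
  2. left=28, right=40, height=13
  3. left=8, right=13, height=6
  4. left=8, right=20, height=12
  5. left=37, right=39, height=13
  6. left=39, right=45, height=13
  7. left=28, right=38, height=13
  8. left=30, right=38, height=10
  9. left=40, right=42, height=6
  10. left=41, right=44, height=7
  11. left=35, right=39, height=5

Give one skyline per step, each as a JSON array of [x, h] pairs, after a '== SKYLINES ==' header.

== SKYLINES ==
[[39,13],[42,0]]
[[28,13],[42,0]]
[[8,6],[13,0],[28,13],[42,0]]
[[8,12],[20,0],[28,13],[42,0]]
[[8,12],[20,0],[28,13],[42,0]]
[[8,12],[20,0],[28,13],[45,0]]
[[8,12],[20,0],[28,13],[45,0]]
[[8,12],[20,0],[28,13],[45,0]]
[[8,12],[20,0],[28,13],[45,0]]
[[8,12],[20,0],[28,13],[45,0]]
[[8,12],[20,0],[28,13],[45,0]]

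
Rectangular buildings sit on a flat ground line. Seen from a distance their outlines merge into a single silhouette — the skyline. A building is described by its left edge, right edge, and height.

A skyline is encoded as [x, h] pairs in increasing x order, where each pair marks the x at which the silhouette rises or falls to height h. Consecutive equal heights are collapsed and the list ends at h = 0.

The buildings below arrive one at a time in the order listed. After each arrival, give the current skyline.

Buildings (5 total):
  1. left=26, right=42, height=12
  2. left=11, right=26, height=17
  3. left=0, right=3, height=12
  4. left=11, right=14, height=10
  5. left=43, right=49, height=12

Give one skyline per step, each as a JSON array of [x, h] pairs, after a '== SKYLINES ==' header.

== SKYLINES ==
[[26,12],[42,0]]
[[11,17],[26,12],[42,0]]
[[0,12],[3,0],[11,17],[26,12],[42,0]]
[[0,12],[3,0],[11,17],[26,12],[42,0]]
[[0,12],[3,0],[11,17],[26,12],[42,0],[43,12],[49,0]]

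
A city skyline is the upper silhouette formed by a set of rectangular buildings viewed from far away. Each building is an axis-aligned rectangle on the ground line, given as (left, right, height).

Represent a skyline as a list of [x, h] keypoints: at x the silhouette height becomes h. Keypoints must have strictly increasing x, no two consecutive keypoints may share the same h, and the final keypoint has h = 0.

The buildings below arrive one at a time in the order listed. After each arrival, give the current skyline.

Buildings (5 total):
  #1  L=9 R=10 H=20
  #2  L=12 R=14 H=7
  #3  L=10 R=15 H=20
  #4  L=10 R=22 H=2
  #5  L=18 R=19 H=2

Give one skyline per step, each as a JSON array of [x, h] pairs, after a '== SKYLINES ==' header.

== SKYLINES ==
[[9,20],[10,0]]
[[9,20],[10,0],[12,7],[14,0]]
[[9,20],[15,0]]
[[9,20],[15,2],[22,0]]
[[9,20],[15,2],[22,0]]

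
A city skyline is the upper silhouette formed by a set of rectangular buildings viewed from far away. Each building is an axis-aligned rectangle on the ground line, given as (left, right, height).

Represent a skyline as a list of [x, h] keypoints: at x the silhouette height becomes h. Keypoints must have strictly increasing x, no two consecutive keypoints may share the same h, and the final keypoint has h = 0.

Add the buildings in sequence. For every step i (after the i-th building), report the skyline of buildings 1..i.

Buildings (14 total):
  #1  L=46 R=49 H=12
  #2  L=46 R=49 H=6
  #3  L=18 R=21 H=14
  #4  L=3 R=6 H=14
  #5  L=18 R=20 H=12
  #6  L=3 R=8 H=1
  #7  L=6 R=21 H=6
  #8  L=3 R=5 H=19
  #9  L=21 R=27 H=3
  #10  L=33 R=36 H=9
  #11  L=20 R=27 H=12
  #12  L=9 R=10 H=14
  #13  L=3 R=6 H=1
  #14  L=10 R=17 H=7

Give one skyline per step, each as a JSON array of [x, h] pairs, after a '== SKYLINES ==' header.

== SKYLINES ==
[[46,12],[49,0]]
[[46,12],[49,0]]
[[18,14],[21,0],[46,12],[49,0]]
[[3,14],[6,0],[18,14],[21,0],[46,12],[49,0]]
[[3,14],[6,0],[18,14],[21,0],[46,12],[49,0]]
[[3,14],[6,1],[8,0],[18,14],[21,0],[46,12],[49,0]]
[[3,14],[6,6],[18,14],[21,0],[46,12],[49,0]]
[[3,19],[5,14],[6,6],[18,14],[21,0],[46,12],[49,0]]
[[3,19],[5,14],[6,6],[18,14],[21,3],[27,0],[46,12],[49,0]]
[[3,19],[5,14],[6,6],[18,14],[21,3],[27,0],[33,9],[36,0],[46,12],[49,0]]
[[3,19],[5,14],[6,6],[18,14],[21,12],[27,0],[33,9],[36,0],[46,12],[49,0]]
[[3,19],[5,14],[6,6],[9,14],[10,6],[18,14],[21,12],[27,0],[33,9],[36,0],[46,12],[49,0]]
[[3,19],[5,14],[6,6],[9,14],[10,6],[18,14],[21,12],[27,0],[33,9],[36,0],[46,12],[49,0]]
[[3,19],[5,14],[6,6],[9,14],[10,7],[17,6],[18,14],[21,12],[27,0],[33,9],[36,0],[46,12],[49,0]]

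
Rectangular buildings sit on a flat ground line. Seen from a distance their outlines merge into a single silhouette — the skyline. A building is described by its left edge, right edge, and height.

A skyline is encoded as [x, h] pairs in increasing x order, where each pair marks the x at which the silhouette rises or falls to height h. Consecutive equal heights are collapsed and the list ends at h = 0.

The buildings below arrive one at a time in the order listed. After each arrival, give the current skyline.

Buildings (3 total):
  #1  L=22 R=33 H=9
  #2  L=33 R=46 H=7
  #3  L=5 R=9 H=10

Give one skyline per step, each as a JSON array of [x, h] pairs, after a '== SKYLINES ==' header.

== SKYLINES ==
[[22,9],[33,0]]
[[22,9],[33,7],[46,0]]
[[5,10],[9,0],[22,9],[33,7],[46,0]]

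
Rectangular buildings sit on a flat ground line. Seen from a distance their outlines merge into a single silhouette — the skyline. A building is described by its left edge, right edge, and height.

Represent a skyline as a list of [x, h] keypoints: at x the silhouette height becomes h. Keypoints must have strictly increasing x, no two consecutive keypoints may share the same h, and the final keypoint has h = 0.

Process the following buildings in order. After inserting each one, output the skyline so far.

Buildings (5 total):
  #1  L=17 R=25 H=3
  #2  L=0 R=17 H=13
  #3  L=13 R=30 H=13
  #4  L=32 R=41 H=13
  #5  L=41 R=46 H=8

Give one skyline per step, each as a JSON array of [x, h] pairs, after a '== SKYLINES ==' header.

== SKYLINES ==
[[17,3],[25,0]]
[[0,13],[17,3],[25,0]]
[[0,13],[30,0]]
[[0,13],[30,0],[32,13],[41,0]]
[[0,13],[30,0],[32,13],[41,8],[46,0]]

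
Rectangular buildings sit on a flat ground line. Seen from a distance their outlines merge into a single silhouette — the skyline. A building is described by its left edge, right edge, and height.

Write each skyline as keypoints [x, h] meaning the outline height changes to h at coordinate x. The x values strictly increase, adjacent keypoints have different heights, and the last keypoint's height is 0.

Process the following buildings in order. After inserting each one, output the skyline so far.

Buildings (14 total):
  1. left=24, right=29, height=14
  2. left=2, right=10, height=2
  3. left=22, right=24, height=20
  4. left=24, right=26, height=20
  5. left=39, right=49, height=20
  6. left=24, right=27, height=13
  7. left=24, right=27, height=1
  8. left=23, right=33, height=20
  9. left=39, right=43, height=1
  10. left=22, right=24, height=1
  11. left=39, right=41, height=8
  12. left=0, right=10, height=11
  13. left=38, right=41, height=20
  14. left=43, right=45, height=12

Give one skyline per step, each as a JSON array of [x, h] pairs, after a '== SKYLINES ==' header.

== SKYLINES ==
[[24,14],[29,0]]
[[2,2],[10,0],[24,14],[29,0]]
[[2,2],[10,0],[22,20],[24,14],[29,0]]
[[2,2],[10,0],[22,20],[26,14],[29,0]]
[[2,2],[10,0],[22,20],[26,14],[29,0],[39,20],[49,0]]
[[2,2],[10,0],[22,20],[26,14],[29,0],[39,20],[49,0]]
[[2,2],[10,0],[22,20],[26,14],[29,0],[39,20],[49,0]]
[[2,2],[10,0],[22,20],[33,0],[39,20],[49,0]]
[[2,2],[10,0],[22,20],[33,0],[39,20],[49,0]]
[[2,2],[10,0],[22,20],[33,0],[39,20],[49,0]]
[[2,2],[10,0],[22,20],[33,0],[39,20],[49,0]]
[[0,11],[10,0],[22,20],[33,0],[39,20],[49,0]]
[[0,11],[10,0],[22,20],[33,0],[38,20],[49,0]]
[[0,11],[10,0],[22,20],[33,0],[38,20],[49,0]]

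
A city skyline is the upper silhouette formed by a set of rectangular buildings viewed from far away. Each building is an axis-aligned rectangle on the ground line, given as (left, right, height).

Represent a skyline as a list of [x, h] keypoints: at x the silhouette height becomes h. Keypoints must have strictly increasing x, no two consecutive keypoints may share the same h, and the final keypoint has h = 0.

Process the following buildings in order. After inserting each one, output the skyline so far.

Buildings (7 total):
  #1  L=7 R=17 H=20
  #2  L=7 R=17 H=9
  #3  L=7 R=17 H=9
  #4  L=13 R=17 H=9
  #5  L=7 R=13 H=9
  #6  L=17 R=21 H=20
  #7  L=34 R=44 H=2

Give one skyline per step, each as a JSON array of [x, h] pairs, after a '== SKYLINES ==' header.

== SKYLINES ==
[[7,20],[17,0]]
[[7,20],[17,0]]
[[7,20],[17,0]]
[[7,20],[17,0]]
[[7,20],[17,0]]
[[7,20],[21,0]]
[[7,20],[21,0],[34,2],[44,0]]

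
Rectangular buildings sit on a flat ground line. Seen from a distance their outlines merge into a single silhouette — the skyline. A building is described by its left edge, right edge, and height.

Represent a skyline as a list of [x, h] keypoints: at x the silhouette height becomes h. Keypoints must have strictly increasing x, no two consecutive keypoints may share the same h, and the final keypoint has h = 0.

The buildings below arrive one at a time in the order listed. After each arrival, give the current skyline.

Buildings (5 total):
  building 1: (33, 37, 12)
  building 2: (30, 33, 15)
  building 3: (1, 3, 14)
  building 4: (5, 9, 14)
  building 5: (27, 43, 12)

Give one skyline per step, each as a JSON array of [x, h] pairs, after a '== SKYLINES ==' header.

== SKYLINES ==
[[33,12],[37,0]]
[[30,15],[33,12],[37,0]]
[[1,14],[3,0],[30,15],[33,12],[37,0]]
[[1,14],[3,0],[5,14],[9,0],[30,15],[33,12],[37,0]]
[[1,14],[3,0],[5,14],[9,0],[27,12],[30,15],[33,12],[43,0]]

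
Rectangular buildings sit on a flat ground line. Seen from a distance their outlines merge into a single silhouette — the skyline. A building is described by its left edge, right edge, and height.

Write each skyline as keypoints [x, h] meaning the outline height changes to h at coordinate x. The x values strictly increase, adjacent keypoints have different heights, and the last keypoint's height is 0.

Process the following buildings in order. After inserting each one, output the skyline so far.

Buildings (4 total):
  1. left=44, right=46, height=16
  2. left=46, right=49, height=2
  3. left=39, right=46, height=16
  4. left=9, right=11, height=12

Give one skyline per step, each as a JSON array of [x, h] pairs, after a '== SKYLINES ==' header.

== SKYLINES ==
[[44,16],[46,0]]
[[44,16],[46,2],[49,0]]
[[39,16],[46,2],[49,0]]
[[9,12],[11,0],[39,16],[46,2],[49,0]]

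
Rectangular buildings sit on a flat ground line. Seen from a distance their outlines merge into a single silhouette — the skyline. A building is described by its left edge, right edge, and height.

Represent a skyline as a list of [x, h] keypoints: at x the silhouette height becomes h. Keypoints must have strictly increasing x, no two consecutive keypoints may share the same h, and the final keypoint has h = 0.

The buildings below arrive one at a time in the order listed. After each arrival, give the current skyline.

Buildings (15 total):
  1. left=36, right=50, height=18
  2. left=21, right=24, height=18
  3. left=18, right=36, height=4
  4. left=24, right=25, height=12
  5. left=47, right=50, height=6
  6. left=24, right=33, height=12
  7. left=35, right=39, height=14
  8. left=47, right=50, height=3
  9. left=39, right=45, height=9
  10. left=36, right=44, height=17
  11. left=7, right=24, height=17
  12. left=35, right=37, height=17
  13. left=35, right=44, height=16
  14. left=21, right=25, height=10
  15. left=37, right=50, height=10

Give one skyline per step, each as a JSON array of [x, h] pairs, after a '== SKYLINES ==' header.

== SKYLINES ==
[[36,18],[50,0]]
[[21,18],[24,0],[36,18],[50,0]]
[[18,4],[21,18],[24,4],[36,18],[50,0]]
[[18,4],[21,18],[24,12],[25,4],[36,18],[50,0]]
[[18,4],[21,18],[24,12],[25,4],[36,18],[50,0]]
[[18,4],[21,18],[24,12],[33,4],[36,18],[50,0]]
[[18,4],[21,18],[24,12],[33,4],[35,14],[36,18],[50,0]]
[[18,4],[21,18],[24,12],[33,4],[35,14],[36,18],[50,0]]
[[18,4],[21,18],[24,12],[33,4],[35,14],[36,18],[50,0]]
[[18,4],[21,18],[24,12],[33,4],[35,14],[36,18],[50,0]]
[[7,17],[21,18],[24,12],[33,4],[35,14],[36,18],[50,0]]
[[7,17],[21,18],[24,12],[33,4],[35,17],[36,18],[50,0]]
[[7,17],[21,18],[24,12],[33,4],[35,17],[36,18],[50,0]]
[[7,17],[21,18],[24,12],[33,4],[35,17],[36,18],[50,0]]
[[7,17],[21,18],[24,12],[33,4],[35,17],[36,18],[50,0]]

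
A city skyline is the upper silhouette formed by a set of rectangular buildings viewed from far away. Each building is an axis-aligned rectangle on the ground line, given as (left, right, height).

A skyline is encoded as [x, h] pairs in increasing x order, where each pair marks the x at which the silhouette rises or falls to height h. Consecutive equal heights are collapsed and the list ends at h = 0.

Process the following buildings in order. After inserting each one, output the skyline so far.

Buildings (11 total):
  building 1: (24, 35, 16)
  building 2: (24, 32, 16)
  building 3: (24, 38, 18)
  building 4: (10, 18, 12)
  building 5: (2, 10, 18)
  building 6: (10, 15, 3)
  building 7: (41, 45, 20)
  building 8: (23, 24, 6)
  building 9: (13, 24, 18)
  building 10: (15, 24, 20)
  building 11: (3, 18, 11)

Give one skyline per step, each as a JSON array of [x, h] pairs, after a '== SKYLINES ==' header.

== SKYLINES ==
[[24,16],[35,0]]
[[24,16],[35,0]]
[[24,18],[38,0]]
[[10,12],[18,0],[24,18],[38,0]]
[[2,18],[10,12],[18,0],[24,18],[38,0]]
[[2,18],[10,12],[18,0],[24,18],[38,0]]
[[2,18],[10,12],[18,0],[24,18],[38,0],[41,20],[45,0]]
[[2,18],[10,12],[18,0],[23,6],[24,18],[38,0],[41,20],[45,0]]
[[2,18],[10,12],[13,18],[38,0],[41,20],[45,0]]
[[2,18],[10,12],[13,18],[15,20],[24,18],[38,0],[41,20],[45,0]]
[[2,18],[10,12],[13,18],[15,20],[24,18],[38,0],[41,20],[45,0]]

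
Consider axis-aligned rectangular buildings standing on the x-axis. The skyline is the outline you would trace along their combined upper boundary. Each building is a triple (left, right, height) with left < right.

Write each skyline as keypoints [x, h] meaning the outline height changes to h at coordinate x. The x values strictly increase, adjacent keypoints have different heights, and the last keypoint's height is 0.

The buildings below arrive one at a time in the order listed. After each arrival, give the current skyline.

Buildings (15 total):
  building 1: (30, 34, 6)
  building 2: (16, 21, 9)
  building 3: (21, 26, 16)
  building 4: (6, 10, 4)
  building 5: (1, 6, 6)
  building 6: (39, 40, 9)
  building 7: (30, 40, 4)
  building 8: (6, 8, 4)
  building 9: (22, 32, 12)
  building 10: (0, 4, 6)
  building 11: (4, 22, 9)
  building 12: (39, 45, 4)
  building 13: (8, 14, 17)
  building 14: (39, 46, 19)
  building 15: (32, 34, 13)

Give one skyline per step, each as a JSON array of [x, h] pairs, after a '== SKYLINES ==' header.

== SKYLINES ==
[[30,6],[34,0]]
[[16,9],[21,0],[30,6],[34,0]]
[[16,9],[21,16],[26,0],[30,6],[34,0]]
[[6,4],[10,0],[16,9],[21,16],[26,0],[30,6],[34,0]]
[[1,6],[6,4],[10,0],[16,9],[21,16],[26,0],[30,6],[34,0]]
[[1,6],[6,4],[10,0],[16,9],[21,16],[26,0],[30,6],[34,0],[39,9],[40,0]]
[[1,6],[6,4],[10,0],[16,9],[21,16],[26,0],[30,6],[34,4],[39,9],[40,0]]
[[1,6],[6,4],[10,0],[16,9],[21,16],[26,0],[30,6],[34,4],[39,9],[40,0]]
[[1,6],[6,4],[10,0],[16,9],[21,16],[26,12],[32,6],[34,4],[39,9],[40,0]]
[[0,6],[6,4],[10,0],[16,9],[21,16],[26,12],[32,6],[34,4],[39,9],[40,0]]
[[0,6],[4,9],[21,16],[26,12],[32,6],[34,4],[39,9],[40,0]]
[[0,6],[4,9],[21,16],[26,12],[32,6],[34,4],[39,9],[40,4],[45,0]]
[[0,6],[4,9],[8,17],[14,9],[21,16],[26,12],[32,6],[34,4],[39,9],[40,4],[45,0]]
[[0,6],[4,9],[8,17],[14,9],[21,16],[26,12],[32,6],[34,4],[39,19],[46,0]]
[[0,6],[4,9],[8,17],[14,9],[21,16],[26,12],[32,13],[34,4],[39,19],[46,0]]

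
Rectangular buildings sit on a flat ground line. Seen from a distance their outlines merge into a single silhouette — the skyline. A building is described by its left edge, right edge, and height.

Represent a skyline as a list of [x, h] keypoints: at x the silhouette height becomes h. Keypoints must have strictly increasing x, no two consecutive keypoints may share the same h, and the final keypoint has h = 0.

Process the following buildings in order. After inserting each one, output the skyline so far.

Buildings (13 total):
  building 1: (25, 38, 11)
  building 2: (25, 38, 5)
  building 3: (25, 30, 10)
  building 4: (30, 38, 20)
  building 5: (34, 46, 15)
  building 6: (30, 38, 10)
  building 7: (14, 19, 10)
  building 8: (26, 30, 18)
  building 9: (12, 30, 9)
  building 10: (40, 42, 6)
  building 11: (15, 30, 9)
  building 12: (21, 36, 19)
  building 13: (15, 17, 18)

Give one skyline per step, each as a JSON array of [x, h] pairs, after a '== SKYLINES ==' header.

== SKYLINES ==
[[25,11],[38,0]]
[[25,11],[38,0]]
[[25,11],[38,0]]
[[25,11],[30,20],[38,0]]
[[25,11],[30,20],[38,15],[46,0]]
[[25,11],[30,20],[38,15],[46,0]]
[[14,10],[19,0],[25,11],[30,20],[38,15],[46,0]]
[[14,10],[19,0],[25,11],[26,18],[30,20],[38,15],[46,0]]
[[12,9],[14,10],[19,9],[25,11],[26,18],[30,20],[38,15],[46,0]]
[[12,9],[14,10],[19,9],[25,11],[26,18],[30,20],[38,15],[46,0]]
[[12,9],[14,10],[19,9],[25,11],[26,18],[30,20],[38,15],[46,0]]
[[12,9],[14,10],[19,9],[21,19],[30,20],[38,15],[46,0]]
[[12,9],[14,10],[15,18],[17,10],[19,9],[21,19],[30,20],[38,15],[46,0]]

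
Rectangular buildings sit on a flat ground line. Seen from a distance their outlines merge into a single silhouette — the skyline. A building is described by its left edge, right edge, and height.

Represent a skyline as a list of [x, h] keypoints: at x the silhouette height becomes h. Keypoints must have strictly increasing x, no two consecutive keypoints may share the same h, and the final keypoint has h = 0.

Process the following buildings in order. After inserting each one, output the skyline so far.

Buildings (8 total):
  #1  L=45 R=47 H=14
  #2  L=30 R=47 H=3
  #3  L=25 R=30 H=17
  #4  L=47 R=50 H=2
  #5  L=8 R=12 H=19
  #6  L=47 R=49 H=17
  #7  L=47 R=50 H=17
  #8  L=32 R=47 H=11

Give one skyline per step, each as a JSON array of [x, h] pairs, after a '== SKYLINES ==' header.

== SKYLINES ==
[[45,14],[47,0]]
[[30,3],[45,14],[47,0]]
[[25,17],[30,3],[45,14],[47,0]]
[[25,17],[30,3],[45,14],[47,2],[50,0]]
[[8,19],[12,0],[25,17],[30,3],[45,14],[47,2],[50,0]]
[[8,19],[12,0],[25,17],[30,3],[45,14],[47,17],[49,2],[50,0]]
[[8,19],[12,0],[25,17],[30,3],[45,14],[47,17],[50,0]]
[[8,19],[12,0],[25,17],[30,3],[32,11],[45,14],[47,17],[50,0]]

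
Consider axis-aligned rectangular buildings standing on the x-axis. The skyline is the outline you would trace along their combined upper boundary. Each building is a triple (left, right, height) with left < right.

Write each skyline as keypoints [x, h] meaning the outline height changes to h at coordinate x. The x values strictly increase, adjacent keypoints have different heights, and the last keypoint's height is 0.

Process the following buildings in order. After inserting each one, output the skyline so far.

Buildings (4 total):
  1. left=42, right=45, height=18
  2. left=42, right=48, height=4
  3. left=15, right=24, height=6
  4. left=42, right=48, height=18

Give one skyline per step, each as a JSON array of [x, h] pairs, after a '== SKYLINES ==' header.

== SKYLINES ==
[[42,18],[45,0]]
[[42,18],[45,4],[48,0]]
[[15,6],[24,0],[42,18],[45,4],[48,0]]
[[15,6],[24,0],[42,18],[48,0]]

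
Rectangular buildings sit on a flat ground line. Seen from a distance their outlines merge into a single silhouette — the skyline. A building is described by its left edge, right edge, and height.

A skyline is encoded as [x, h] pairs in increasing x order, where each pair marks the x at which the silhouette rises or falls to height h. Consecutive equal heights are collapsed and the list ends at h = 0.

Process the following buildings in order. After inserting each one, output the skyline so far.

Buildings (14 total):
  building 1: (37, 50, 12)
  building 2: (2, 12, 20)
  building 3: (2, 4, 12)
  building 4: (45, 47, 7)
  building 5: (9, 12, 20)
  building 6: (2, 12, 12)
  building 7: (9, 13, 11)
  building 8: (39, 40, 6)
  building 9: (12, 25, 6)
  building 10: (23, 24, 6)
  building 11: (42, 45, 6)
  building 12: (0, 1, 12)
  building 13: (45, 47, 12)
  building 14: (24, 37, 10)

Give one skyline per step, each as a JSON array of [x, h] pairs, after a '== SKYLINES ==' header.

== SKYLINES ==
[[37,12],[50,0]]
[[2,20],[12,0],[37,12],[50,0]]
[[2,20],[12,0],[37,12],[50,0]]
[[2,20],[12,0],[37,12],[50,0]]
[[2,20],[12,0],[37,12],[50,0]]
[[2,20],[12,0],[37,12],[50,0]]
[[2,20],[12,11],[13,0],[37,12],[50,0]]
[[2,20],[12,11],[13,0],[37,12],[50,0]]
[[2,20],[12,11],[13,6],[25,0],[37,12],[50,0]]
[[2,20],[12,11],[13,6],[25,0],[37,12],[50,0]]
[[2,20],[12,11],[13,6],[25,0],[37,12],[50,0]]
[[0,12],[1,0],[2,20],[12,11],[13,6],[25,0],[37,12],[50,0]]
[[0,12],[1,0],[2,20],[12,11],[13,6],[25,0],[37,12],[50,0]]
[[0,12],[1,0],[2,20],[12,11],[13,6],[24,10],[37,12],[50,0]]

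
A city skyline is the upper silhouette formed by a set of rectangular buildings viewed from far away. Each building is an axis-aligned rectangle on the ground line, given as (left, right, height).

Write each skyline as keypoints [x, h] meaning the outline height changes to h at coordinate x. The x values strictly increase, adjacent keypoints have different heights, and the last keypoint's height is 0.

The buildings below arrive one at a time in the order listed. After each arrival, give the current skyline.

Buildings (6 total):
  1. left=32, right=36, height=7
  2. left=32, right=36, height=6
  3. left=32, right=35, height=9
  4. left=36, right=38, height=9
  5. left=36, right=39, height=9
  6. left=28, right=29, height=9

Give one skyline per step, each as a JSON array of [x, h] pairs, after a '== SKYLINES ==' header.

== SKYLINES ==
[[32,7],[36,0]]
[[32,7],[36,0]]
[[32,9],[35,7],[36,0]]
[[32,9],[35,7],[36,9],[38,0]]
[[32,9],[35,7],[36,9],[39,0]]
[[28,9],[29,0],[32,9],[35,7],[36,9],[39,0]]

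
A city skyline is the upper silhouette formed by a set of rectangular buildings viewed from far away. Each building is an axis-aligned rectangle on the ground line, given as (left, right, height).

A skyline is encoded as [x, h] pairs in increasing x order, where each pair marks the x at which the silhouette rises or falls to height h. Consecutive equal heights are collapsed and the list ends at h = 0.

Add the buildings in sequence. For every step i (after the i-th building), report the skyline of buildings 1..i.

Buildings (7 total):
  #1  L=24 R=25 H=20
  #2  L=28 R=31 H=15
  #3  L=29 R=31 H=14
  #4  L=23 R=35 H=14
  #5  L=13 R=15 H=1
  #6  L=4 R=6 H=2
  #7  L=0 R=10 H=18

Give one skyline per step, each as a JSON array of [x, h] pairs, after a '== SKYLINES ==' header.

== SKYLINES ==
[[24,20],[25,0]]
[[24,20],[25,0],[28,15],[31,0]]
[[24,20],[25,0],[28,15],[31,0]]
[[23,14],[24,20],[25,14],[28,15],[31,14],[35,0]]
[[13,1],[15,0],[23,14],[24,20],[25,14],[28,15],[31,14],[35,0]]
[[4,2],[6,0],[13,1],[15,0],[23,14],[24,20],[25,14],[28,15],[31,14],[35,0]]
[[0,18],[10,0],[13,1],[15,0],[23,14],[24,20],[25,14],[28,15],[31,14],[35,0]]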